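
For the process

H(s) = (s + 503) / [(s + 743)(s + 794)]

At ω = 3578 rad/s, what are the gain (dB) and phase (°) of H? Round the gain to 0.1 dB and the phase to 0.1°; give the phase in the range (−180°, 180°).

At s = jω = j3578:
zero (s+503): 503 + j3578 → |·| = √(503²+3578²) = √13055093 ≈ 3613.2, ∠ = arctan(3578/503) ≈ 82.00°
pole (s+743): 743 + j3578 → |·| = √(743²+3578²) = √13354133 ≈ 3654.3, ∠ = arctan(3578/743) ≈ 78.27°
pole (s+794): 794 + j3578 → |·| = √(794²+3578²) = √13432520 ≈ 3665, ∠ = arctan(3578/794) ≈ 77.49°
|H| = 1 · 3613.2 / 1.3393e+07 ≈ 0.00026978
Gain = 20 log₁₀(0.00026978) ≈ -71.38 dB
∠H = 82.00° − 155.76° = -73.76°

-71.4 dB, -73.8°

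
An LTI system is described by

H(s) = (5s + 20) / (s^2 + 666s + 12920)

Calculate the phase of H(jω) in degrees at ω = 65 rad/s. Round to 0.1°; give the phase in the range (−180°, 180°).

Substitute s = j65:
Numerator: 5(j65) + 20 = 20 + j325
Denominator: (j65)^2 + 666(j65) + 12920 = 8695 + j43290
|N| = √(20² + 325²) ≈ 325.61, ∠N ≈ 86.48°
|D| = √(8695² + 43290²) ≈ 44155, ∠D ≈ 78.64°
∠H = 86.48° − 78.64° = 7.84°

7.8°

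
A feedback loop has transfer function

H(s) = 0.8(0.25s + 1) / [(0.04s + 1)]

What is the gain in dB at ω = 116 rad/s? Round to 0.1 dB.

At ω = 116 rad/s:
zero (1 + j116·0.25) = 1 + j29 → |·| ≈ 29.017, ∠ ≈ 88.03°
pole (1 + j116·0.04) = 1 + j4.64 → |·| ≈ 4.7465, ∠ ≈ 77.84°
|H| = 0.8 · 29.017 / (4.7465) ≈ 4.8907
Gain = 20 log₁₀(4.8907) ≈ 13.79 dB

13.8 dB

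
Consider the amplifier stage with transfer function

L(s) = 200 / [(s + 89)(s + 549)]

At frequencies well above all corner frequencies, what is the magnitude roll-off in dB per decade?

Each pole contributes −20 dB/decade at high frequency; each zero contributes +20 dB/decade.
Net: 0 zero(s) − 2 pole(s) → -40 dB/decade.

-40 dB/decade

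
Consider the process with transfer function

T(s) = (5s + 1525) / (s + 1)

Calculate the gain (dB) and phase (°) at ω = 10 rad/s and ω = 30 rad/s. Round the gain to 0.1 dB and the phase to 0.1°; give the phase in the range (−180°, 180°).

ω = 10: 43.6 dB, -82.4°; ω = 30: 34.2 dB, -82.5°

Substitute s = j10:
Numerator: 5(j10) + 1525 = 1525 + j50
Denominator: (j10) + 1 = 1 + j10
|N| = √(1525² + 50²) ≈ 1525.8, ∠N ≈ 1.88°
|D| = √(1² + 10²) ≈ 10.05, ∠D ≈ 84.29°
|T| = 1525.8 / 10.05 ≈ 151.82
Gain = 20 log₁₀(151.82) ≈ 43.63 dB
∠T = 1.88° − 84.29° = -82.41°

Substitute s = j30:
Numerator: 5(j30) + 1525 = 1525 + j150
Denominator: (j30) + 1 = 1 + j30
|N| = √(1525² + 150²) ≈ 1532.4, ∠N ≈ 5.62°
|D| = √(1² + 30²) ≈ 30.017, ∠D ≈ 88.09°
|T| = 1532.4 / 30.017 ≈ 51.051
Gain = 20 log₁₀(51.051) ≈ 34.16 dB
∠T = 5.62° − 88.09° = -82.47°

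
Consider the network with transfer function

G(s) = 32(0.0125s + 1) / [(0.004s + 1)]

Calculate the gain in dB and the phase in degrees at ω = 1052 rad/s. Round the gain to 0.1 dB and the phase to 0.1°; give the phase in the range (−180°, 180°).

39.8 dB, 9.0°

At ω = 1052 rad/s:
zero (1 + j1052·0.0125) = 1 + j13.15 → |·| ≈ 13.188, ∠ ≈ 85.65°
pole (1 + j1052·0.004) = 1 + j4.208 → |·| ≈ 4.3252, ∠ ≈ 76.63°
|G| = 32 · 13.188 / (4.3252) ≈ 97.571
Gain = 20 log₁₀(97.571) ≈ 39.79 dB
∠G = (85.65°) − (76.63°) = 9.02°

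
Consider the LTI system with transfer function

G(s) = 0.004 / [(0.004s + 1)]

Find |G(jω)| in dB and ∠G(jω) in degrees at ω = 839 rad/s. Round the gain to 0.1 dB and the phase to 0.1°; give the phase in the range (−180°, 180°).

At ω = 839 rad/s:
pole (1 + j839·0.004) = 1 + j3.356 → |·| ≈ 3.5018, ∠ ≈ 73.41°
|G| = 0.004 · 1 / (3.5018) ≈ 0.0011423
Gain = 20 log₁₀(0.0011423) ≈ -58.84 dB
∠G = (0°) − (73.41°) = -73.41°

-58.8 dB, -73.4°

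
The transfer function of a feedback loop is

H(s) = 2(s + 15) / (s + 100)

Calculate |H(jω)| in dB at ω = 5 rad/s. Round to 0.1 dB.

-10.0 dB

At s = jω = j5:
zero (s+15): 15 + j5 → |·| = √(15²+5²) = √250 ≈ 15.811, ∠ = arctan(5/15) ≈ 18.43°
pole (s+100): 100 + j5 → |·| = √(100²+5²) = √10025 ≈ 100.12, ∠ = arctan(5/100) ≈ 2.86°
|H| = 2 · 15.811 / 100.12 ≈ 0.31584
Gain = 20 log₁₀(0.31584) ≈ -10.01 dB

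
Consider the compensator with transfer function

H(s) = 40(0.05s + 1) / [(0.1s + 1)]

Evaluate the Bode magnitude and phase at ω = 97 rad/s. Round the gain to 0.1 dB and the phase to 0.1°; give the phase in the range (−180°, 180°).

At ω = 97 rad/s:
zero (1 + j97·0.05) = 1 + j4.85 → |·| ≈ 4.952, ∠ ≈ 78.35°
pole (1 + j97·0.1) = 1 + j9.7 → |·| ≈ 9.7514, ∠ ≈ 84.11°
|H| = 40 · 4.952 / (9.7514) ≈ 20.313
Gain = 20 log₁₀(20.313) ≈ 26.16 dB
∠H = (78.35°) − (84.11°) = -5.76°

26.2 dB, -5.8°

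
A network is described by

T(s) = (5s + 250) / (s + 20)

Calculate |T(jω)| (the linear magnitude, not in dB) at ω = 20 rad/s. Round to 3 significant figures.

9.52

Substitute s = j20:
Numerator: 5(j20) + 250 = 250 + j100
Denominator: (j20) + 20 = 20 + j20
|N| = √(250² + 100²) ≈ 269.26, ∠N ≈ 21.80°
|D| = √(20² + 20²) ≈ 28.284, ∠D ≈ 45.00°
|T| = 269.26 / 28.284 ≈ 9.5199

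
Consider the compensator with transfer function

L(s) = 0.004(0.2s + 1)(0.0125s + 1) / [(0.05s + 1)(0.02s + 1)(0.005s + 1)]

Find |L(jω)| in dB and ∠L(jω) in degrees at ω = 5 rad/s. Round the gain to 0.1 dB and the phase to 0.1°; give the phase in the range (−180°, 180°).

-45.2 dB, 27.4°

At ω = 5 rad/s:
zero (1 + j5·0.2) = 1 + j1 → |·| ≈ 1.4142, ∠ ≈ 45.00°
zero (1 + j5·0.0125) = 1 + j0.0625 → |·| ≈ 1.002, ∠ ≈ 3.58°
pole (1 + j5·0.05) = 1 + j0.25 → |·| ≈ 1.0308, ∠ ≈ 14.04°
pole (1 + j5·0.02) = 1 + j0.1 → |·| ≈ 1.005, ∠ ≈ 5.71°
pole (1 + j5·0.005) = 1 + j0.025 → |·| ≈ 1.0003, ∠ ≈ 1.43°
|L| = 0.004 · 1.4142 · 1.002 / (1.0308 · 1.005 · 1.0003) ≈ 0.0054698
Gain = 20 log₁₀(0.0054698) ≈ -45.24 dB
∠L = (45.00° + 3.58°) − (14.04° + 5.71° + 1.43°) = 27.40°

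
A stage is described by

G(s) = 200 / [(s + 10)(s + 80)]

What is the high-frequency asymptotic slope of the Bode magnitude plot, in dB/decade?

-40 dB/decade

Each pole contributes −20 dB/decade at high frequency; each zero contributes +20 dB/decade.
Net: 0 zero(s) − 2 pole(s) → -40 dB/decade.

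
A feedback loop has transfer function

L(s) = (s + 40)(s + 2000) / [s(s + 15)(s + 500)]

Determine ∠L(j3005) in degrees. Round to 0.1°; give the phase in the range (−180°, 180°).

-114.7°

At s = jω = j3005:
zero (s+40): 40 + j3005 → |·| = √(40²+3005²) = √9031625 ≈ 3005.3, ∠ = arctan(3005/40) ≈ 89.24°
zero (s+2000): 2000 + j3005 → |·| = √(2000²+3005²) = √13030025 ≈ 3609.7, ∠ = arctan(3005/2000) ≈ 56.35°
pole (s+15): 15 + j3005 → |·| = √(15²+3005²) = √9030250 ≈ 3005, ∠ = arctan(3005/15) ≈ 89.71°
pole (s+500): 500 + j3005 → |·| = √(500²+3005²) = √9280025 ≈ 3046.3, ∠ = arctan(3005/500) ≈ 80.55°
pole at origin: |s| = 3005, ∠ = 90.00° (in denominator)
∠L = 145.59° − 260.26° = -114.67°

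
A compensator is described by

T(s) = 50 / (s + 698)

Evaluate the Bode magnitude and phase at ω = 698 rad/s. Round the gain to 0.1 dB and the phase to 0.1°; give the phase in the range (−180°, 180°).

Substitute s = j698:
Numerator: 50 = 50 + j0
Denominator: (j698) + 698 = 698 + j698
|N| = √(50² + 0²) ≈ 50, ∠N ≈ 0.00°
|D| = √(698² + 698²) ≈ 987.12, ∠D ≈ 45.00°
|T| = 50 / 987.12 ≈ 0.050652
Gain = 20 log₁₀(0.050652) ≈ -25.91 dB
∠T = 0.00° − 45.00° = -45.00°

-25.9 dB, -45.0°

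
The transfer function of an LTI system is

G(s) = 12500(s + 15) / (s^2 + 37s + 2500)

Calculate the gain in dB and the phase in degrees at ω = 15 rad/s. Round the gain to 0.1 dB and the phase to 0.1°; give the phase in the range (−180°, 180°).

41.1 dB, 31.3°

At s = jω = j15:
zero (s+15): 15 + j15 → |·| = √(15²+15²) = √450 ≈ 21.213, ∠ = arctan(15/15) ≈ 45.00°
quadratic: (j15)² + 37·j15 + 2500 = 2275 + j555 → |·| ≈ 2341.7, ∠ ≈ 13.71°
|G| = 12500 · 21.213 / 2341.7 ≈ 113.24
Gain = 20 log₁₀(113.24) ≈ 41.08 dB
∠G = 45.00° − 13.71° = 31.29°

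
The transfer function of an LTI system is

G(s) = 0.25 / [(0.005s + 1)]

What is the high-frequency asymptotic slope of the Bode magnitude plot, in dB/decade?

-20 dB/decade

Each pole contributes −20 dB/decade at high frequency; each zero contributes +20 dB/decade.
Net: 0 zero(s) − 1 pole(s) → -20 dB/decade.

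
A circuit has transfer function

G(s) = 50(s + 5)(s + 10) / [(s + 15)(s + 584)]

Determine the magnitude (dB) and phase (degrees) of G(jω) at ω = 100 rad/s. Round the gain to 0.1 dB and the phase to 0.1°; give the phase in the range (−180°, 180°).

18.5 dB, 80.2°

At s = jω = j100:
zero (s+5): 5 + j100 → |·| = √(5²+100²) = √10025 ≈ 100.12, ∠ = arctan(100/5) ≈ 87.14°
zero (s+10): 10 + j100 → |·| = √(10²+100²) = √10100 ≈ 100.5, ∠ = arctan(100/10) ≈ 84.29°
pole (s+15): 15 + j100 → |·| = √(15²+100²) = √10225 ≈ 101.12, ∠ = arctan(100/15) ≈ 81.47°
pole (s+584): 584 + j100 → |·| = √(584²+100²) = √351056 ≈ 592.5, ∠ = arctan(100/584) ≈ 9.72°
|G| = 50 · 10062 / 59914 ≈ 8.397
Gain = 20 log₁₀(8.397) ≈ 18.48 dB
∠G = 171.43° − 91.19° = 80.24°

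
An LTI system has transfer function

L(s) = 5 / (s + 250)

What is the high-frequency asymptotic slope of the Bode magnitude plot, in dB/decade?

Each pole contributes −20 dB/decade at high frequency; each zero contributes +20 dB/decade.
Net: 0 zero(s) − 1 pole(s) → -20 dB/decade.

-20 dB/decade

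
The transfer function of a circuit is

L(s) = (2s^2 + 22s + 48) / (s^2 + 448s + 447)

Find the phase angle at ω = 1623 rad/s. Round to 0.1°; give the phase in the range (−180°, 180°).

Substitute s = j1623:
Numerator: 2(j1623)^2 + 22(j1623) + 48 = -5268210 + j35706
Denominator: (j1623)^2 + 448(j1623) + 447 = -2633682 + j727104
|N| = √(5268210² + 35706²) ≈ 5.2683e+06, ∠N ≈ 179.61°
|D| = √(2633682² + 727104²) ≈ 2.7322e+06, ∠D ≈ 164.57°
∠L = 179.61° − 164.57° = 15.04°

15.0°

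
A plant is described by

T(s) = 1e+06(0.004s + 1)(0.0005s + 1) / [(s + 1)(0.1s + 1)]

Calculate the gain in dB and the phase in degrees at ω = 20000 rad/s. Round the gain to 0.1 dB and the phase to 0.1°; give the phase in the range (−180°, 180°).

At ω = 20000 rad/s:
zero (1 + j20000·0.004) = 1 + j80 → |·| ≈ 80.006, ∠ ≈ 89.28°
zero (1 + j20000·0.0005) = 1 + j10 → |·| ≈ 10.05, ∠ ≈ 84.29°
pole (1 + j20000·1) = 1 + j20000 → |·| ≈ 20000, ∠ ≈ 90.00°
pole (1 + j20000·0.1) = 1 + j2000 → |·| ≈ 2000, ∠ ≈ 89.97°
|T| = 1e+06 · 80.006 · 10.05 / (20000 · 2000) ≈ 20.102
Gain = 20 log₁₀(20.102) ≈ 26.06 dB
∠T = (89.28° + 84.29°) − (90.00° + 89.97°) = -6.40°

26.1 dB, -6.4°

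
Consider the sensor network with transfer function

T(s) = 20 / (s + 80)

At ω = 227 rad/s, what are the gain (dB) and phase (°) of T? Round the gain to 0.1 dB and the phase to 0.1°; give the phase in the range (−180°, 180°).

Substitute s = j227:
Numerator: 20 = 20 + j0
Denominator: (j227) + 80 = 80 + j227
|N| = √(20² + 0²) ≈ 20, ∠N ≈ 0.00°
|D| = √(80² + 227²) ≈ 240.68, ∠D ≈ 70.59°
|T| = 20 / 240.68 ≈ 0.083098
Gain = 20 log₁₀(0.083098) ≈ -21.61 dB
∠T = 0.00° − 70.59° = -70.59°

-21.6 dB, -70.6°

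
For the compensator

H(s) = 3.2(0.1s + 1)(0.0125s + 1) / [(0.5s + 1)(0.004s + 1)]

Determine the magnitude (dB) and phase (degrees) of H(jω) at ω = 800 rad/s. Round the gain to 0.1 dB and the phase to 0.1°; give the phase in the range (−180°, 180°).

At ω = 800 rad/s:
zero (1 + j800·0.1) = 1 + j80 → |·| ≈ 80.006, ∠ ≈ 89.28°
zero (1 + j800·0.0125) = 1 + j10 → |·| ≈ 10.05, ∠ ≈ 84.29°
pole (1 + j800·0.5) = 1 + j400 → |·| ≈ 400, ∠ ≈ 89.86°
pole (1 + j800·0.004) = 1 + j3.2 → |·| ≈ 3.3526, ∠ ≈ 72.65°
|H| = 3.2 · 80.006 · 10.05 / (400 · 3.3526) ≈ 1.9187
Gain = 20 log₁₀(1.9187) ≈ 5.66 dB
∠H = (89.28° + 84.29°) − (89.86° + 72.65°) = 11.06°

5.7 dB, 11.1°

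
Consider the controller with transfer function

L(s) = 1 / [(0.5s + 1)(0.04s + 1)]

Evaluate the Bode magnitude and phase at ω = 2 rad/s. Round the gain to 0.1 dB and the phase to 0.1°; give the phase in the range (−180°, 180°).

At ω = 2 rad/s:
pole (1 + j2·0.5) = 1 + j1 → |·| ≈ 1.4142, ∠ ≈ 45.00°
pole (1 + j2·0.04) = 1 + j0.08 → |·| ≈ 1.0032, ∠ ≈ 4.57°
|L| = 1 · 1 / (1.4142 · 1.0032) ≈ 0.70486
Gain = 20 log₁₀(0.70486) ≈ -3.04 dB
∠L = (0°) − (45.00° + 4.57°) = -49.57°

-3.0 dB, -49.6°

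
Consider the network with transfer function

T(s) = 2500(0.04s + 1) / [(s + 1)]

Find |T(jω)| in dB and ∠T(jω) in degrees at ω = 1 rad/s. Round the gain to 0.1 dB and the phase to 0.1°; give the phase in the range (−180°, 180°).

At ω = 1 rad/s:
zero (1 + j1·0.04) = 1 + j0.04 → |·| ≈ 1.0008, ∠ ≈ 2.29°
pole (1 + j1·1) = 1 + j1 → |·| ≈ 1.4142, ∠ ≈ 45.00°
|T| = 2500 · 1.0008 / (1.4142) ≈ 1769.2
Gain = 20 log₁₀(1769.2) ≈ 64.96 dB
∠T = (2.29°) − (45.00°) = -42.71°

65.0 dB, -42.7°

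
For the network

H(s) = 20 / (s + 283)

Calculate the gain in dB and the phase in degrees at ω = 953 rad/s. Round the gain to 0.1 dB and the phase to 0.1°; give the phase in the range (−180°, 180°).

-33.9 dB, -73.5°

Substitute s = j953:
Numerator: 20 = 20 + j0
Denominator: (j953) + 283 = 283 + j953
|N| = √(20² + 0²) ≈ 20, ∠N ≈ 0.00°
|D| = √(283² + 953²) ≈ 994.13, ∠D ≈ 73.46°
|H| = 20 / 994.13 ≈ 0.020118
Gain = 20 log₁₀(0.020118) ≈ -33.93 dB
∠H = 0.00° − 73.46° = -73.46°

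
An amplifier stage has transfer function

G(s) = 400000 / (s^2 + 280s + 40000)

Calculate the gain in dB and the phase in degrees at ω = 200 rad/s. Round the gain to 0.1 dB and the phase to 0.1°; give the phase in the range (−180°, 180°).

17.1 dB, -90.0°

At s = jω = j200:
quadratic: (j200)² + 280·j200 + 40000 = 0 + j56000 → |·| ≈ 56000, ∠ ≈ 90.00°
|G| = 400000 / 56000 ≈ 7.1429
Gain = 20 log₁₀(7.1429) ≈ 17.08 dB
∠G = 0.00° − 90.00° = -90.00°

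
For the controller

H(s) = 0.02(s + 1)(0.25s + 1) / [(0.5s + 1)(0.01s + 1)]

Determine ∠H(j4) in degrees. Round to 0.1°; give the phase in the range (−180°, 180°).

55.2°

At ω = 4 rad/s:
zero (1 + j4·1) = 1 + j4 → |·| ≈ 4.1231, ∠ ≈ 75.96°
zero (1 + j4·0.25) = 1 + j1 → |·| ≈ 1.4142, ∠ ≈ 45.00°
pole (1 + j4·0.5) = 1 + j2 → |·| ≈ 2.2361, ∠ ≈ 63.43°
pole (1 + j4·0.01) = 1 + j0.04 → |·| ≈ 1.0008, ∠ ≈ 2.29°
∠H = (75.96° + 45.00°) − (63.43° + 2.29°) = 55.24°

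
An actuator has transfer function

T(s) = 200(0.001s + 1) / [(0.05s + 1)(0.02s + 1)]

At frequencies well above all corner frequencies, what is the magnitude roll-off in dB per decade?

-20 dB/decade

Each pole contributes −20 dB/decade at high frequency; each zero contributes +20 dB/decade.
Net: 1 zero(s) − 2 pole(s) → -20 dB/decade.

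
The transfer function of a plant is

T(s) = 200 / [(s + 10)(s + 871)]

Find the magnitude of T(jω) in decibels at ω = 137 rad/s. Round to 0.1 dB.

At s = jω = j137:
pole (s+10): 10 + j137 → |·| = √(10²+137²) = √18869 ≈ 137.36, ∠ = arctan(137/10) ≈ 85.83°
pole (s+871): 871 + j137 → |·| = √(871²+137²) = √777410 ≈ 881.71, ∠ = arctan(137/871) ≈ 8.94°
|T| = 200 / 1.2111e+05 ≈ 0.0016514
Gain = 20 log₁₀(0.0016514) ≈ -55.64 dB

-55.6 dB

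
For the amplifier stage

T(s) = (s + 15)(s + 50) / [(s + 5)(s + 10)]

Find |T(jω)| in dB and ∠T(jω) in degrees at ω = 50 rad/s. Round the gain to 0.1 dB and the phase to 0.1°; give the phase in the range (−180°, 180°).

At s = jω = j50:
zero (s+15): 15 + j50 → |·| = √(15²+50²) = √2725 ≈ 52.202, ∠ = arctan(50/15) ≈ 73.30°
zero (s+50): 50 + j50 → |·| = √(50²+50²) = √5000 ≈ 70.711, ∠ = arctan(50/50) ≈ 45.00°
pole (s+5): 5 + j50 → |·| = √(5²+50²) = √2525 ≈ 50.249, ∠ = arctan(50/5) ≈ 84.29°
pole (s+10): 10 + j50 → |·| = √(10²+50²) = √2600 ≈ 50.99, ∠ = arctan(50/10) ≈ 78.69°
|T| = 1 · 3691.3 / 2562.2 ≈ 1.4407
Gain = 20 log₁₀(1.4407) ≈ 3.17 dB
∠T = 118.30° − 162.98° = -44.68°

3.2 dB, -44.7°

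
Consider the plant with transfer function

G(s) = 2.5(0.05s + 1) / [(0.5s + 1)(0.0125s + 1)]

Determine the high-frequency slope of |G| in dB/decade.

-20 dB/decade

Each pole contributes −20 dB/decade at high frequency; each zero contributes +20 dB/decade.
Net: 1 zero(s) − 2 pole(s) → -20 dB/decade.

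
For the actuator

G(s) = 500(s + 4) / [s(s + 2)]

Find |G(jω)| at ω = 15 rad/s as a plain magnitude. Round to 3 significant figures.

34.2

At s = jω = j15:
zero (s+4): 4 + j15 → |·| = √(4²+15²) = √241 ≈ 15.524, ∠ = arctan(15/4) ≈ 75.07°
pole (s+2): 2 + j15 → |·| = √(2²+15²) = √229 ≈ 15.133, ∠ = arctan(15/2) ≈ 82.41°
pole at origin: |s| = 15, ∠ = 90.00° (in denominator)
|G| = 500 · 15.524 / 226.99 ≈ 34.195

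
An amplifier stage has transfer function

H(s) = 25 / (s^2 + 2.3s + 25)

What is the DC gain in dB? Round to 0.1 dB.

0.0 dB

H(0) = 25 / 25 = 1
20 log₁₀(1) ≈ 0.00 dB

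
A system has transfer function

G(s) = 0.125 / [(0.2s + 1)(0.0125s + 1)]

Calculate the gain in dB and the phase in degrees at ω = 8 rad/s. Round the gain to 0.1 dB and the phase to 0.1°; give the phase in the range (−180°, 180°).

At ω = 8 rad/s:
pole (1 + j8·0.2) = 1 + j1.6 → |·| ≈ 1.8868, ∠ ≈ 57.99°
pole (1 + j8·0.0125) = 1 + j0.1 → |·| ≈ 1.005, ∠ ≈ 5.71°
|G| = 0.125 · 1 / (1.8868 · 1.005) ≈ 0.06592
Gain = 20 log₁₀(0.06592) ≈ -23.62 dB
∠G = (0°) − (57.99° + 5.71°) = -63.70°

-23.6 dB, -63.7°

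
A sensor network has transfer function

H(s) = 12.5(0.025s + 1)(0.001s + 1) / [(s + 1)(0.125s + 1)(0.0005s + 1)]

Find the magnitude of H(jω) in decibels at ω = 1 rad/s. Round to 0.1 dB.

18.9 dB

At ω = 1 rad/s:
zero (1 + j1·0.025) = 1 + j0.025 → |·| ≈ 1.0003, ∠ ≈ 1.43°
zero (1 + j1·0.001) = 1 + j0.001 → |·| ≈ 1, ∠ ≈ 0.06°
pole (1 + j1·1) = 1 + j1 → |·| ≈ 1.4142, ∠ ≈ 45.00°
pole (1 + j1·0.125) = 1 + j0.125 → |·| ≈ 1.0078, ∠ ≈ 7.13°
pole (1 + j1·0.0005) = 1 + j0.0005 → |·| ≈ 1, ∠ ≈ 0.03°
|H| = 12.5 · 1.0003 · 1 / (1.4142 · 1.0078 · 1) ≈ 8.7731
Gain = 20 log₁₀(8.7731) ≈ 18.86 dB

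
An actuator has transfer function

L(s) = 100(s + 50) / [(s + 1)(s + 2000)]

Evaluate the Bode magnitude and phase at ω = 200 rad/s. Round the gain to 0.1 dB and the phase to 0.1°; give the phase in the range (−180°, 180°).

-25.8 dB, -19.5°

At s = jω = j200:
zero (s+50): 50 + j200 → |·| = √(50²+200²) = √42500 ≈ 206.16, ∠ = arctan(200/50) ≈ 75.96°
pole (s+1): 1 + j200 → |·| = √(1²+200²) = √40001 ≈ 200, ∠ = arctan(200/1) ≈ 89.71°
pole (s+2000): 2000 + j200 → |·| = √(2000²+200²) = √4040000 ≈ 2010, ∠ = arctan(200/2000) ≈ 5.71°
|L| = 100 · 206.16 / 4.02e+05 ≈ 0.051284
Gain = 20 log₁₀(0.051284) ≈ -25.80 dB
∠L = 75.96° − 95.42° = -19.46°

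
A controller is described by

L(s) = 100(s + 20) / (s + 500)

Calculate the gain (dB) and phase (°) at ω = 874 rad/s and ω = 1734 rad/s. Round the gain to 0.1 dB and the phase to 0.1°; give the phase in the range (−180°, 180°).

At s = jω = j874:
zero (s+20): 20 + j874 → |·| = √(20²+874²) = √764276 ≈ 874.23, ∠ = arctan(874/20) ≈ 88.69°
pole (s+500): 500 + j874 → |·| = √(500²+874²) = √1013876 ≈ 1006.9, ∠ = arctan(874/500) ≈ 60.23°
|L| = 100 · 874.23 / 1006.9 ≈ 86.824
Gain = 20 log₁₀(86.824) ≈ 38.77 dB
∠L = 88.69° − 60.23° = 28.46°

At s = jω = j1734:
zero (s+20): 20 + j1734 → |·| = √(20²+1734²) = √3007156 ≈ 1734.1, ∠ = arctan(1734/20) ≈ 89.34°
pole (s+500): 500 + j1734 → |·| = √(500²+1734²) = √3256756 ≈ 1804.6, ∠ = arctan(1734/500) ≈ 73.92°
|L| = 100 · 1734.1 / 1804.6 ≈ 96.093
Gain = 20 log₁₀(96.093) ≈ 39.65 dB
∠L = 89.34° − 73.92° = 15.42°

ω = 874: 38.8 dB, 28.5°; ω = 1734: 39.7 dB, 15.4°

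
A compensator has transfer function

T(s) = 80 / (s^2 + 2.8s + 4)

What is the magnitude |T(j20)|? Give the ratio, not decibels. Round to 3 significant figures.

0.200

At s = jω = j20:
quadratic: (j20)² + 2.8·j20 + 4 = -396 + j56 → |·| ≈ 399.94, ∠ ≈ 171.95°
|T| = 80 / 399.94 ≈ 0.20003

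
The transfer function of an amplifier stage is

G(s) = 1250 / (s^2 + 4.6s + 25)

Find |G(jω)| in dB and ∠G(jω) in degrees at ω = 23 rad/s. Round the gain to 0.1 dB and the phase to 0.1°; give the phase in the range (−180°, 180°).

At s = jω = j23:
quadratic: (j23)² + 4.6·j23 + 25 = -504 + j105.8 → |·| ≈ 514.99, ∠ ≈ 168.14°
|G| = 1250 / 514.99 ≈ 2.4272
Gain = 20 log₁₀(2.4272) ≈ 7.70 dB
∠G = 0.00° − 168.14° = -168.14°

7.7 dB, -168.1°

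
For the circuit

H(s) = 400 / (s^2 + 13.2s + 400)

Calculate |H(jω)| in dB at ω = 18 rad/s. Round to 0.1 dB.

4.1 dB

At s = jω = j18:
quadratic: (j18)² + 13.2·j18 + 400 = 76 + j237.6 → |·| ≈ 249.46, ∠ ≈ 72.26°
|H| = 400 / 249.46 ≈ 1.6035
Gain = 20 log₁₀(1.6035) ≈ 4.10 dB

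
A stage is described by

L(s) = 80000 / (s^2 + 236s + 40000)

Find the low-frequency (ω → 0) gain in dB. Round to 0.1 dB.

6.0 dB

L(0) = 80000 / 40000 = 2
20 log₁₀(2) ≈ 6.02 dB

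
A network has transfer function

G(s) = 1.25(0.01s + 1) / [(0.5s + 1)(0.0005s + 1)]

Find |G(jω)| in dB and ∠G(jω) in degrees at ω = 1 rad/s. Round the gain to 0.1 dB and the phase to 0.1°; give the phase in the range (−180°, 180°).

1.0 dB, -26.0°

At ω = 1 rad/s:
zero (1 + j1·0.01) = 1 + j0.01 → |·| ≈ 1, ∠ ≈ 0.57°
pole (1 + j1·0.5) = 1 + j0.5 → |·| ≈ 1.118, ∠ ≈ 26.57°
pole (1 + j1·0.0005) = 1 + j0.0005 → |·| ≈ 1, ∠ ≈ 0.03°
|G| = 1.25 · 1 / (1.118 · 1) ≈ 1.1181
Gain = 20 log₁₀(1.1181) ≈ 0.97 dB
∠G = (0.57°) − (26.57° + 0.03°) = -26.03°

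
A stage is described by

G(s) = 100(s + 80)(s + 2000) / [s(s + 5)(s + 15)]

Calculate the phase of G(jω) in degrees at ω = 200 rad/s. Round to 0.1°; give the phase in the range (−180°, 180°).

169.6°

At s = jω = j200:
zero (s+80): 80 + j200 → |·| = √(80²+200²) = √46400 ≈ 215.41, ∠ = arctan(200/80) ≈ 68.20°
zero (s+2000): 2000 + j200 → |·| = √(2000²+200²) = √4040000 ≈ 2010, ∠ = arctan(200/2000) ≈ 5.71°
pole (s+5): 5 + j200 → |·| = √(5²+200²) = √40025 ≈ 200.06, ∠ = arctan(200/5) ≈ 88.57°
pole (s+15): 15 + j200 → |·| = √(15²+200²) = √40225 ≈ 200.56, ∠ = arctan(200/15) ≈ 85.71°
pole at origin: |s| = 200, ∠ = 90.00° (in denominator)
∠G = 73.91° − 264.28° = -190.37° ≡ 169.63° (principal value)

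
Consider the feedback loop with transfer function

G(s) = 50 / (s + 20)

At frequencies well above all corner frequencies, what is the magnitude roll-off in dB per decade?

-20 dB/decade

Each pole contributes −20 dB/decade at high frequency; each zero contributes +20 dB/decade.
Net: 0 zero(s) − 1 pole(s) → -20 dB/decade.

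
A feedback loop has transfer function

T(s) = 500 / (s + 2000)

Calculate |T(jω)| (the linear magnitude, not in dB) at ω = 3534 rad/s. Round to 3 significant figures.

Substitute s = j3534:
Numerator: 500 = 500 + j0
Denominator: (j3534) + 2000 = 2000 + j3534
|N| = √(500² + 0²) ≈ 500, ∠N ≈ 0.00°
|D| = √(2000² + 3534²) ≈ 4060.7, ∠D ≈ 60.49°
|T| = 500 / 4060.7 ≈ 0.12313

0.123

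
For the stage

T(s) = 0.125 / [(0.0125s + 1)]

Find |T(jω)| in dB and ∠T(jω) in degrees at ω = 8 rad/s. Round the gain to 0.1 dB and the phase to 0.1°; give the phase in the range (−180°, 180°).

At ω = 8 rad/s:
pole (1 + j8·0.0125) = 1 + j0.1 → |·| ≈ 1.005, ∠ ≈ 5.71°
|T| = 0.125 · 1 / (1.005) ≈ 0.12438
Gain = 20 log₁₀(0.12438) ≈ -18.10 dB
∠T = (0°) − (5.71°) = -5.71°

-18.1 dB, -5.7°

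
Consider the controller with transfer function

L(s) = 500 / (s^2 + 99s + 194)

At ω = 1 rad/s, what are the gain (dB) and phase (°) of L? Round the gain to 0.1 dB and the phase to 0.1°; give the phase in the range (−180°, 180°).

Substitute s = j1:
Numerator: 500 = 500 + j0
Denominator: (j1)^2 + 99(j1) + 194 = 193 + j99
|N| = √(500² + 0²) ≈ 500, ∠N ≈ 0.00°
|D| = √(193² + 99²) ≈ 216.91, ∠D ≈ 27.16°
|L| = 500 / 216.91 ≈ 2.3051
Gain = 20 log₁₀(2.3051) ≈ 7.25 dB
∠L = 0.00° − 27.16° = -27.16°

7.3 dB, -27.2°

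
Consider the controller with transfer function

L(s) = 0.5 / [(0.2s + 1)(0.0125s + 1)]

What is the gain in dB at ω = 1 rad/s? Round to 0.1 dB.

At ω = 1 rad/s:
pole (1 + j1·0.2) = 1 + j0.2 → |·| ≈ 1.0198, ∠ ≈ 11.31°
pole (1 + j1·0.0125) = 1 + j0.0125 → |·| ≈ 1.0001, ∠ ≈ 0.72°
|L| = 0.5 · 1 / (1.0198 · 1.0001) ≈ 0.49024
Gain = 20 log₁₀(0.49024) ≈ -6.19 dB

-6.2 dB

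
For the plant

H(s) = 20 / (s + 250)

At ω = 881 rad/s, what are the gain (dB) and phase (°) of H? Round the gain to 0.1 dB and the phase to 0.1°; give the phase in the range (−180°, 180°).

-33.2 dB, -74.2°

At s = jω = j881:
pole (s+250): 250 + j881 → |·| = √(250²+881²) = √838661 ≈ 915.78, ∠ = arctan(881/250) ≈ 74.16°
|H| = 20 / 915.78 ≈ 0.021839
Gain = 20 log₁₀(0.021839) ≈ -33.22 dB
∠H = 0.00° − 74.16° = -74.16°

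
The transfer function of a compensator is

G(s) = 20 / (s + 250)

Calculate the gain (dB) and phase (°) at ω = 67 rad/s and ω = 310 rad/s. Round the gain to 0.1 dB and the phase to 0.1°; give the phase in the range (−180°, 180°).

At s = jω = j67:
pole (s+250): 250 + j67 → |·| = √(250²+67²) = √66989 ≈ 258.82, ∠ = arctan(67/250) ≈ 15.00°
|G| = 20 / 258.82 ≈ 0.077274
Gain = 20 log₁₀(0.077274) ≈ -22.24 dB
∠G = 0.00° − 15.00° = -15.00°

At s = jω = j310:
pole (s+250): 250 + j310 → |·| = √(250²+310²) = √158600 ≈ 398.25, ∠ = arctan(310/250) ≈ 51.12°
|G| = 20 / 398.25 ≈ 0.05022
Gain = 20 log₁₀(0.05022) ≈ -25.98 dB
∠G = 0.00° − 51.12° = -51.12°

ω = 67: -22.2 dB, -15.0°; ω = 310: -26.0 dB, -51.1°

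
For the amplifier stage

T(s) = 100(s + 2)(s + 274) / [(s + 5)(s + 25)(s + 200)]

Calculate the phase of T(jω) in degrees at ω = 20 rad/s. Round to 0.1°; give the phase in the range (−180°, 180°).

-31.9°

At s = jω = j20:
zero (s+2): 2 + j20 → |·| = √(2²+20²) = √404 ≈ 20.1, ∠ = arctan(20/2) ≈ 84.29°
zero (s+274): 274 + j20 → |·| = √(274²+20²) = √75476 ≈ 274.73, ∠ = arctan(20/274) ≈ 4.17°
pole (s+5): 5 + j20 → |·| = √(5²+20²) = √425 ≈ 20.616, ∠ = arctan(20/5) ≈ 75.96°
pole (s+25): 25 + j20 → |·| = √(25²+20²) = √1025 ≈ 32.016, ∠ = arctan(20/25) ≈ 38.66°
pole (s+200): 200 + j20 → |·| = √(200²+20²) = √40400 ≈ 201, ∠ = arctan(20/200) ≈ 5.71°
∠T = 88.46° − 120.33° = -31.87°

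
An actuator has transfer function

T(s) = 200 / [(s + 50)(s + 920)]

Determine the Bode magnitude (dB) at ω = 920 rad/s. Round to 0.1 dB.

-75.6 dB

At s = jω = j920:
pole (s+50): 50 + j920 → |·| = √(50²+920²) = √848900 ≈ 921.36, ∠ = arctan(920/50) ≈ 86.89°
pole (s+920): 920 + j920 → |·| = √(920²+920²) = √1692800 ≈ 1301.1, ∠ = arctan(920/920) ≈ 45.00°
|T| = 200 / 1.1988e+06 ≈ 0.00016683
Gain = 20 log₁₀(0.00016683) ≈ -75.55 dB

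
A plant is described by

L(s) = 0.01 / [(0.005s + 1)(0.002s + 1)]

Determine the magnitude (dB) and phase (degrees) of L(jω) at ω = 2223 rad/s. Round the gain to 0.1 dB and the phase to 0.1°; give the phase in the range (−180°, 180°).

-74.1 dB, -162.2°

At ω = 2223 rad/s:
pole (1 + j2223·0.005) = 1 + j11.115 → |·| ≈ 11.16, ∠ ≈ 84.86°
pole (1 + j2223·0.002) = 1 + j4.446 → |·| ≈ 4.5571, ∠ ≈ 77.32°
|L| = 0.01 · 1 / (11.16 · 4.5571) ≈ 0.00019663
Gain = 20 log₁₀(0.00019663) ≈ -74.13 dB
∠L = (0°) − (84.86° + 77.32°) = -162.18°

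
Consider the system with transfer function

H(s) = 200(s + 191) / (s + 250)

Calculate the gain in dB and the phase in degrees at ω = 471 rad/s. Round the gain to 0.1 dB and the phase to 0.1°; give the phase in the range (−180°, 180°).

45.6 dB, 5.9°

At s = jω = j471:
zero (s+191): 191 + j471 → |·| = √(191²+471²) = √258322 ≈ 508.25, ∠ = arctan(471/191) ≈ 67.93°
pole (s+250): 250 + j471 → |·| = √(250²+471²) = √284341 ≈ 533.24, ∠ = arctan(471/250) ≈ 62.04°
|H| = 200 · 508.25 / 533.24 ≈ 190.63
Gain = 20 log₁₀(190.63) ≈ 45.60 dB
∠H = 67.93° − 62.04° = 5.89°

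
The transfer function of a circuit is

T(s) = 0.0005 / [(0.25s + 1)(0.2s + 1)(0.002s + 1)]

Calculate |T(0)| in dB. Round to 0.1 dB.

T(0) = 0.0005 · 1 / 1 = 0.0005
20 log₁₀(0.0005) ≈ -66.02 dB

-66.0 dB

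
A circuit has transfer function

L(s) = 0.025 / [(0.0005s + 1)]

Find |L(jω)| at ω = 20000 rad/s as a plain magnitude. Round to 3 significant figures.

0.00249

At ω = 20000 rad/s:
pole (1 + j20000·0.0005) = 1 + j10 → |·| ≈ 10.05, ∠ ≈ 84.29°
|L| = 0.025 · 1 / (10.05) ≈ 0.0024876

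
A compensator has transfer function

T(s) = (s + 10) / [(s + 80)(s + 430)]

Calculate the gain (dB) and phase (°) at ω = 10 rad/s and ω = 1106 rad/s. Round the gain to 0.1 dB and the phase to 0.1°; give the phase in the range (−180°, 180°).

At s = jω = j10:
zero (s+10): 10 + j10 → |·| = √(10²+10²) = √200 ≈ 14.142, ∠ = arctan(10/10) ≈ 45.00°
pole (s+80): 80 + j10 → |·| = √(80²+10²) = √6500 ≈ 80.623, ∠ = arctan(10/80) ≈ 7.13°
pole (s+430): 430 + j10 → |·| = √(430²+10²) = √185000 ≈ 430.12, ∠ = arctan(10/430) ≈ 1.33°
|T| = 1 · 14.142 / 34678 ≈ 0.00040781
Gain = 20 log₁₀(0.00040781) ≈ -67.79 dB
∠T = 45.00° − 8.46° = 36.54°

At s = jω = j1106:
zero (s+10): 10 + j1106 → |·| = √(10²+1106²) = √1223336 ≈ 1106, ∠ = arctan(1106/10) ≈ 89.48°
pole (s+80): 80 + j1106 → |·| = √(80²+1106²) = √1229636 ≈ 1108.9, ∠ = arctan(1106/80) ≈ 85.86°
pole (s+430): 430 + j1106 → |·| = √(430²+1106²) = √1408136 ≈ 1186.6, ∠ = arctan(1106/430) ≈ 68.75°
|T| = 1 · 1106 / 1.3158e+06 ≈ 0.00084055
Gain = 20 log₁₀(0.00084055) ≈ -61.51 dB
∠T = 89.48° − 154.61° = -65.13°

ω = 10: -67.8 dB, 36.5°; ω = 1106: -61.5 dB, -65.1°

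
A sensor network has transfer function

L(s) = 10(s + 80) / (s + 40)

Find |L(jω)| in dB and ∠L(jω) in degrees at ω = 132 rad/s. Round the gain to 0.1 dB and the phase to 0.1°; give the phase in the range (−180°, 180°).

21.0 dB, -14.4°

At s = jω = j132:
zero (s+80): 80 + j132 → |·| = √(80²+132²) = √23824 ≈ 154.35, ∠ = arctan(132/80) ≈ 58.78°
pole (s+40): 40 + j132 → |·| = √(40²+132²) = √19024 ≈ 137.93, ∠ = arctan(132/40) ≈ 73.14°
|L| = 10 · 154.35 / 137.93 ≈ 11.19
Gain = 20 log₁₀(11.19) ≈ 20.98 dB
∠L = 58.78° − 73.14° = -14.36°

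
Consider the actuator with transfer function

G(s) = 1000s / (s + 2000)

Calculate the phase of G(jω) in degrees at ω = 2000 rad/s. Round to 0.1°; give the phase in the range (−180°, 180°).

45.0°

At s = jω = j2000:
zero at origin: s = j2000 → |·| = 2000, ∠ = 90.00°
pole (s+2000): 2000 + j2000 → |·| = √(2000²+2000²) = √8000000 ≈ 2828.4, ∠ = arctan(2000/2000) ≈ 45.00°
∠G = 90.00° − 45.00° = 45.00°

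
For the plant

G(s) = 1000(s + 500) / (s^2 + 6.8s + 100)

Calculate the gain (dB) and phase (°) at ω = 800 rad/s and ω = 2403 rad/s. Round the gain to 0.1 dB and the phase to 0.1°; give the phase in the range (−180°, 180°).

At s = jω = j800:
zero (s+500): 500 + j800 → |·| = √(500²+800²) = √890000 ≈ 943.4, ∠ = arctan(800/500) ≈ 57.99°
quadratic: (j800)² + 6.8·j800 + 100 = -639900 + j5440 → |·| ≈ 6.3992e+05, ∠ ≈ 179.51°
|G| = 1000 · 943.4 / 6.3992e+05 ≈ 1.4742
Gain = 20 log₁₀(1.4742) ≈ 3.37 dB
∠G = 57.99° − 179.51° = -121.52°

At s = jω = j2403:
zero (s+500): 500 + j2403 → |·| = √(500²+2403²) = √6024409 ≈ 2454.5, ∠ = arctan(2403/500) ≈ 78.25°
quadratic: (j2403)² + 6.8·j2403 + 100 = -5774309 + j16340.4 → |·| ≈ 5.7743e+06, ∠ ≈ 179.84°
|G| = 1000 · 2454.5 / 5.7743e+06 ≈ 0.42507
Gain = 20 log₁₀(0.42507) ≈ -7.43 dB
∠G = 78.25° − 179.84° = -101.59°

ω = 800: 3.4 dB, -121.5°; ω = 2403: -7.4 dB, -101.6°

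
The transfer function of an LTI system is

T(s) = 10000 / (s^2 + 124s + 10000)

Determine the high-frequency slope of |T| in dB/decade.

-40 dB/decade

Each pole contributes −20 dB/decade at high frequency; each zero contributes +20 dB/decade.
Net: 0 zero(s) − 2 pole(s) → -40 dB/decade.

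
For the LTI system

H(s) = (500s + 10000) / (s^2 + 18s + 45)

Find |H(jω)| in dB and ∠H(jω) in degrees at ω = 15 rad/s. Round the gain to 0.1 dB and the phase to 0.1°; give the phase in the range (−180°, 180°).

31.7 dB, -86.8°

Substitute s = j15:
Numerator: 500(j15) + 10000 = 10000 + j7500
Denominator: (j15)^2 + 18(j15) + 45 = -180 + j270
|N| = √(10000² + 7500²) ≈ 12500, ∠N ≈ 36.87°
|D| = √(180² + 270²) ≈ 324.5, ∠D ≈ 123.69°
|H| = 12500 / 324.5 ≈ 38.521
Gain = 20 log₁₀(38.521) ≈ 31.71 dB
∠H = 36.87° − 123.69° = -86.82°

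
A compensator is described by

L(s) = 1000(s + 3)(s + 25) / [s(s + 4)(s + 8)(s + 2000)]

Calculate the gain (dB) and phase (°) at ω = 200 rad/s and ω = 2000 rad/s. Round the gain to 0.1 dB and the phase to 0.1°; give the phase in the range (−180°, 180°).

At s = jω = j200:
zero (s+3): 3 + j200 → |·| = √(3²+200²) = √40009 ≈ 200.02, ∠ = arctan(200/3) ≈ 89.14°
zero (s+25): 25 + j200 → |·| = √(25²+200²) = √40625 ≈ 201.56, ∠ = arctan(200/25) ≈ 82.87°
pole (s+4): 4 + j200 → |·| = √(4²+200²) = √40016 ≈ 200.04, ∠ = arctan(200/4) ≈ 88.85°
pole (s+8): 8 + j200 → |·| = √(8²+200²) = √40064 ≈ 200.16, ∠ = arctan(200/8) ≈ 87.71°
pole (s+2000): 2000 + j200 → |·| = √(2000²+200²) = √4040000 ≈ 2010, ∠ = arctan(200/2000) ≈ 5.71°
pole at origin: |s| = 200, ∠ = 90.00° (in denominator)
|L| = 1000 · 40316 / 1.6096e+10 ≈ 0.0025047
Gain = 20 log₁₀(0.0025047) ≈ -52.02 dB
∠L = 172.01° − 272.27° = -100.26°

At s = jω = j2000:
zero (s+3): 3 + j2000 → |·| = √(3²+2000²) = √4000009 ≈ 2000, ∠ = arctan(2000/3) ≈ 89.91°
zero (s+25): 25 + j2000 → |·| = √(25²+2000²) = √4000625 ≈ 2000.2, ∠ = arctan(2000/25) ≈ 89.28°
pole (s+4): 4 + j2000 → |·| = √(4²+2000²) = √4000016 ≈ 2000, ∠ = arctan(2000/4) ≈ 89.89°
pole (s+8): 8 + j2000 → |·| = √(8²+2000²) = √4000064 ≈ 2000, ∠ = arctan(2000/8) ≈ 89.77°
pole (s+2000): 2000 + j2000 → |·| = √(2000²+2000²) = √8000000 ≈ 2828.4, ∠ = arctan(2000/2000) ≈ 45.00°
pole at origin: |s| = 2000, ∠ = 90.00° (in denominator)
|L| = 1000 · 4.0004e+06 / 2.2627e+13 ≈ 0.0001768
Gain = 20 log₁₀(0.0001768) ≈ -75.05 dB
∠L = 179.19° − 314.66° = -135.47°

ω = 200: -52.0 dB, -100.3°; ω = 2000: -75.1 dB, -135.5°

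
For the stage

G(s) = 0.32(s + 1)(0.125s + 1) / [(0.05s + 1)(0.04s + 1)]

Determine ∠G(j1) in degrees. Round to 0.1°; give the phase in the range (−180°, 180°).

At ω = 1 rad/s:
zero (1 + j1·1) = 1 + j1 → |·| ≈ 1.4142, ∠ ≈ 45.00°
zero (1 + j1·0.125) = 1 + j0.125 → |·| ≈ 1.0078, ∠ ≈ 7.13°
pole (1 + j1·0.05) = 1 + j0.05 → |·| ≈ 1.0012, ∠ ≈ 2.86°
pole (1 + j1·0.04) = 1 + j0.04 → |·| ≈ 1.0008, ∠ ≈ 2.29°
∠G = (45.00° + 7.13°) − (2.86° + 2.29°) = 46.98°

47.0°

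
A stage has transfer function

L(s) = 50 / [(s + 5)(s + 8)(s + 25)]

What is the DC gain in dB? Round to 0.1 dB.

L(0) = 50 / (5·8·25) = 0.05
20 log₁₀(0.05) ≈ -26.02 dB

-26.0 dB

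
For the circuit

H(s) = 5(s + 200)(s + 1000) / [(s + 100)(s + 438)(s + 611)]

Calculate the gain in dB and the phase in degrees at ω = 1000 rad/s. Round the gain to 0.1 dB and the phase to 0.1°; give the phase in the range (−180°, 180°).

-45.0 dB, -85.5°

At s = jω = j1000:
zero (s+200): 200 + j1000 → |·| = √(200²+1000²) = √1040000 ≈ 1019.8, ∠ = arctan(1000/200) ≈ 78.69°
zero (s+1000): 1000 + j1000 → |·| = √(1000²+1000²) = √2000000 ≈ 1414.2, ∠ = arctan(1000/1000) ≈ 45.00°
pole (s+100): 100 + j1000 → |·| = √(100²+1000²) = √1010000 ≈ 1005, ∠ = arctan(1000/100) ≈ 84.29°
pole (s+438): 438 + j1000 → |·| = √(438²+1000²) = √1191844 ≈ 1091.7, ∠ = arctan(1000/438) ≈ 66.35°
pole (s+611): 611 + j1000 → |·| = √(611²+1000²) = √1373321 ≈ 1171.9, ∠ = arctan(1000/611) ≈ 58.58°
|H| = 5 · 1.4422e+06 / 1.2858e+09 ≈ 0.0056082
Gain = 20 log₁₀(0.0056082) ≈ -45.02 dB
∠H = 123.69° − 209.22° = -85.53°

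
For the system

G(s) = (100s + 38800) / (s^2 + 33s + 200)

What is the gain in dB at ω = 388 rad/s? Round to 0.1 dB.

-8.8 dB

Substitute s = j388:
Numerator: 100(j388) + 38800 = 38800 + j38800
Denominator: (j388)^2 + 33(j388) + 200 = -150344 + j12804
|N| = √(38800² + 38800²) ≈ 54871, ∠N ≈ 45.00°
|D| = √(150344² + 12804²) ≈ 1.5089e+05, ∠D ≈ 175.13°
|G| = 54871 / 1.5089e+05 ≈ 0.36365
Gain = 20 log₁₀(0.36365) ≈ -8.79 dB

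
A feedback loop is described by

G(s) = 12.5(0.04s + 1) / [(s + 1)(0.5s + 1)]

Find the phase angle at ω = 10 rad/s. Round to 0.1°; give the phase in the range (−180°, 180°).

At ω = 10 rad/s:
zero (1 + j10·0.04) = 1 + j0.4 → |·| ≈ 1.077, ∠ ≈ 21.80°
pole (1 + j10·1) = 1 + j10 → |·| ≈ 10.05, ∠ ≈ 84.29°
pole (1 + j10·0.5) = 1 + j5 → |·| ≈ 5.099, ∠ ≈ 78.69°
∠G = (21.80°) − (84.29° + 78.69°) = -141.18°

-141.2°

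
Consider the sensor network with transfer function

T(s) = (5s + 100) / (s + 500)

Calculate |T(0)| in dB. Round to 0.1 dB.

T(0) = 100 / 500 = 0.2
20 log₁₀(0.2) ≈ -13.98 dB

-14.0 dB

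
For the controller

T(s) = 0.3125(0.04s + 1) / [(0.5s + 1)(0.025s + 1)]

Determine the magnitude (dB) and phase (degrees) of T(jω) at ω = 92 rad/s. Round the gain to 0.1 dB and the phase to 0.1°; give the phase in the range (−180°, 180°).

-39.7 dB, -80.5°

At ω = 92 rad/s:
zero (1 + j92·0.04) = 1 + j3.68 → |·| ≈ 3.8134, ∠ ≈ 74.80°
pole (1 + j92·0.5) = 1 + j46 → |·| ≈ 46.011, ∠ ≈ 88.75°
pole (1 + j92·0.025) = 1 + j2.3 → |·| ≈ 2.508, ∠ ≈ 66.50°
|T| = 0.3125 · 3.8134 / (46.011 · 2.508) ≈ 0.010327
Gain = 20 log₁₀(0.010327) ≈ -39.72 dB
∠T = (74.80°) − (88.75° + 66.50°) = -80.45°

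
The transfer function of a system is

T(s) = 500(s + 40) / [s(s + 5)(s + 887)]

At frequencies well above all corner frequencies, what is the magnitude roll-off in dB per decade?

Each pole contributes −20 dB/decade at high frequency; each zero contributes +20 dB/decade.
Net: 1 zero(s) − 3 pole(s) → -40 dB/decade.

-40 dB/decade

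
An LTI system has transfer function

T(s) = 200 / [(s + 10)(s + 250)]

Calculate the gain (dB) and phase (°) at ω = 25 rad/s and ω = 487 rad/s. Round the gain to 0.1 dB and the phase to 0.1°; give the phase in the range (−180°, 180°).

ω = 25: -30.6 dB, -73.9°; ω = 487: -62.5 dB, -151.7°

At s = jω = j25:
pole (s+10): 10 + j25 → |·| = √(10²+25²) = √725 ≈ 26.926, ∠ = arctan(25/10) ≈ 68.20°
pole (s+250): 250 + j25 → |·| = √(250²+25²) = √63125 ≈ 251.25, ∠ = arctan(25/250) ≈ 5.71°
|T| = 200 / 6765.2 ≈ 0.029563
Gain = 20 log₁₀(0.029563) ≈ -30.59 dB
∠T = 0.00° − 73.91° = -73.91°

At s = jω = j487:
pole (s+10): 10 + j487 → |·| = √(10²+487²) = √237269 ≈ 487.1, ∠ = arctan(487/10) ≈ 88.82°
pole (s+250): 250 + j487 → |·| = √(250²+487²) = √299669 ≈ 547.42, ∠ = arctan(487/250) ≈ 62.83°
|T| = 200 / 2.6665e+05 ≈ 0.00075005
Gain = 20 log₁₀(0.00075005) ≈ -62.50 dB
∠T = 0.00° − 151.65° = -151.65°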